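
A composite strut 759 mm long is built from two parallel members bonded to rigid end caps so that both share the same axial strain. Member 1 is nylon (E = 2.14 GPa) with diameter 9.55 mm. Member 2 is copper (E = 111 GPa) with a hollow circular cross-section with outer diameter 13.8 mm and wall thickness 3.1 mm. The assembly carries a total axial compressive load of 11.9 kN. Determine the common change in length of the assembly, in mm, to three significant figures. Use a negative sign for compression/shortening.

-0.771 mm

A_1 = 71.63 mm².
A_2 = 104.2 mm².
Equal strain + equilibrium ⇒ each member carries load in proportion to AE: A₁E₁ = 153300 N, A₂E₂ = 11570000 N, ΣAE = 11720000 N.
δ = PL/ΣAE = -11900·759/11720000 = -0.7706 mm.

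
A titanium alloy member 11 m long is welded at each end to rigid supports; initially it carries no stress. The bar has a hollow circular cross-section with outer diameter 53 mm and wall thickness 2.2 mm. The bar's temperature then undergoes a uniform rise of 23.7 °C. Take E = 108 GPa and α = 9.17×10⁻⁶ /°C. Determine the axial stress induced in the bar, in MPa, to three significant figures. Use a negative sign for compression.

-23.5 MPa

Free thermal expansion αLΔT = 9.17e-6 · 11000 · 23.7 = 2.391 mm.
The walls impose strain ε = −(2.391)/11000 = -2.1733e-04; σ = Eε = 108000 · -2.1733e-04 = -23.47 MPa.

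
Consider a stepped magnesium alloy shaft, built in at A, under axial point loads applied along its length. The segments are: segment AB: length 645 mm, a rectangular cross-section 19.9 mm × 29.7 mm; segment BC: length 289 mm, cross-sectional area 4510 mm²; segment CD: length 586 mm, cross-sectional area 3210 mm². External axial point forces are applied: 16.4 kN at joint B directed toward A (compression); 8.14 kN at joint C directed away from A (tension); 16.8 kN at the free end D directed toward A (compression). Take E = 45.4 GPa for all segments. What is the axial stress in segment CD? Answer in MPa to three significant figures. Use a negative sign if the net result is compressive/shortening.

Internal axial forces (sectioning from the free end, tension +): N_CD = -16.8 kN, N_BC = -8.66 kN, N_AB = -25.06 kN.
σ_CD = N_CD/A_CD = -16800/3210 = -5.234 MPa.

-5.23 MPa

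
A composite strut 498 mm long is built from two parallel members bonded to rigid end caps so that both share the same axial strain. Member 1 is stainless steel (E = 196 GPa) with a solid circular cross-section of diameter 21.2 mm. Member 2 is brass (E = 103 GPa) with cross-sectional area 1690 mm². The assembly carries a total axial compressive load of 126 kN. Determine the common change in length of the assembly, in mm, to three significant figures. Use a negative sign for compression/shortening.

-0.258 mm

A_1 = 353 mm².
Equal strain + equilibrium ⇒ each member carries load in proportion to AE: A₁E₁ = 69190000 N, A₂E₂ = 174100000 N, ΣAE = 243300000 N.
δ = PL/ΣAE = -126000·498/243300000 = -0.258 mm.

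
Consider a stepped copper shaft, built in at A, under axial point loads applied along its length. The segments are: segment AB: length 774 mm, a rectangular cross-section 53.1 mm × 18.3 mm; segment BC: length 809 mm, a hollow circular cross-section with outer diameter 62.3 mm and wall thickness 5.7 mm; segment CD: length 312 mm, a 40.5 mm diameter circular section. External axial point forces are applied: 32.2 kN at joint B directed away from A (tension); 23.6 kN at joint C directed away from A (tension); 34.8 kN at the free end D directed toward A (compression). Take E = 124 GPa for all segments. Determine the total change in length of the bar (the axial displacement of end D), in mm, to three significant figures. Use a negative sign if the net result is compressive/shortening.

Internal axial forces (sectioning from the free end, tension +): N_CD = -34.8 kN, N_BC = -11.2 kN, N_AB = 21 kN.
A_AB = 971.7 mm².
A_BC = 1014 mm².
A_CD = 1288 mm².
δ_AB = 21000·774/(971.7·124000) = 0.1349 mm
δ_BC = -11200·809/(1014·124000) = -0.07209 mm
δ_CD = -34800·312/(1288·124000) = -0.06797 mm
δ = Σδ_i = -0.00517 mm.

-0.00517 mm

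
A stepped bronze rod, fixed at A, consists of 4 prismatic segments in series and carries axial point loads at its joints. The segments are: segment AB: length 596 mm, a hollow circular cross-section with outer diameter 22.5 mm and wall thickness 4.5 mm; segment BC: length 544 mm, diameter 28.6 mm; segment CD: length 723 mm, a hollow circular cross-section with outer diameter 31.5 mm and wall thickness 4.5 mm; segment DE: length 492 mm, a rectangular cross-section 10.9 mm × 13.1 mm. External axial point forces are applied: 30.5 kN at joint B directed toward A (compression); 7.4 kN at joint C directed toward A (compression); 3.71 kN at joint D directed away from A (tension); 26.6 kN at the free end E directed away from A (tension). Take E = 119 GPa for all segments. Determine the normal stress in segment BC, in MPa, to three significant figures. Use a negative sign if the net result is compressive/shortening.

35.7 MPa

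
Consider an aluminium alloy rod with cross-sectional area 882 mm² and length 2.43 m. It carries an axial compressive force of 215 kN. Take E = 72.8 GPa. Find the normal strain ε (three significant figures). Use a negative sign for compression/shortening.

σ = N/A = -243.8 MPa; ε = σ/E = -243.8/72800 = -3.348e-03.

-0.00335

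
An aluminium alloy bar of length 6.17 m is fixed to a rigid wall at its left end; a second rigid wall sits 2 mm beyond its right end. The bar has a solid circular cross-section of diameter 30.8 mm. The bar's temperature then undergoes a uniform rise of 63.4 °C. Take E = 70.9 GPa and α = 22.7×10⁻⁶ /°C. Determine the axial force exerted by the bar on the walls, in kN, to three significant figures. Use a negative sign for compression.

-58.9 kN

Free thermal expansion αLΔT = 22.7e-6 · 6170 · 63.4 = 8.88 mm.
The walls engage after the gap closes; constrained expansion = 8.88 − 2 = 6.88 mm.
The walls impose strain ε = −(6.88)/6170 = -1.1150e-03; σ = Eε = 70900 · -1.1150e-03 = -79.06 MPa.
Wall reaction R = σ·A = -79.06·745.1 = -58900 N = -58.9 kN.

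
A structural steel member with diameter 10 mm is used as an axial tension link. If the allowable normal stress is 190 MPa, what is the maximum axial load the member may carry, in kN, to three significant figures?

A = 78.54 mm².
P_max = σ_allow · A = 190 · 78.54 = 14920 N = 14.92 kN.

14.9 kN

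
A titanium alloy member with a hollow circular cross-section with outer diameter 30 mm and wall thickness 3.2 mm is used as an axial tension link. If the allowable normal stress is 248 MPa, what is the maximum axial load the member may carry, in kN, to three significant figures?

A = 269.4 mm².
P_max = σ_allow · A = 248 · 269.4 = 66820 N = 66.82 kN.

66.8 kN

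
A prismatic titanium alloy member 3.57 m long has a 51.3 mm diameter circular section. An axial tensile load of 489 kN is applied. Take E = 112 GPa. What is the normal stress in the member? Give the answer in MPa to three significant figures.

237 MPa

A = 2067 mm².
σ = N/A = 489000/2067 = 236.6 MPa.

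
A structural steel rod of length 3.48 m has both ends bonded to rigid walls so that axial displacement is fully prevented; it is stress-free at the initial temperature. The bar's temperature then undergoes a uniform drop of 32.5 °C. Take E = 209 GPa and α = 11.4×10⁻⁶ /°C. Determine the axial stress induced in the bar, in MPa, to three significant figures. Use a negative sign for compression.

Free thermal expansion αLΔT = 11.4e-6 · 3480 · -32.5 = -1.289 mm.
The walls impose strain ε = −(-1.289)/3480 = 3.7050e-04; σ = Eε = 209000 · 3.7050e-04 = 77.43 MPa.

77.4 MPa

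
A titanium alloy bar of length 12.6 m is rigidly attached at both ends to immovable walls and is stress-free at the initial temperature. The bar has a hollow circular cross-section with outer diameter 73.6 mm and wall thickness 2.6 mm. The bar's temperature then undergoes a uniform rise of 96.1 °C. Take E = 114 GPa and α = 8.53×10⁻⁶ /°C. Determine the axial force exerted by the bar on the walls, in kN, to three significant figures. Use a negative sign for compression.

-54.2 kN

Free thermal expansion αLΔT = 8.53e-6 · 12600 · 96.1 = 10.33 mm.
The walls impose strain ε = −(10.33)/12600 = -8.1973e-04; σ = Eε = 114000 · -8.1973e-04 = -93.45 MPa.
Wall reaction R = σ·A = -93.45·579.9 = -54190 N = -54.19 kN.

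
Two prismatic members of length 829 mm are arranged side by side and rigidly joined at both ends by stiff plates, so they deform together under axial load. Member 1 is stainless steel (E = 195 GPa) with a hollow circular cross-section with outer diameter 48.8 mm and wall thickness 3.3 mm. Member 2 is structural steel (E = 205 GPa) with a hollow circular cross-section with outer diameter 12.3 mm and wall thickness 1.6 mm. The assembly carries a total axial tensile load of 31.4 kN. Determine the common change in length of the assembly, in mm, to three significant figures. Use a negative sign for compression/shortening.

0.253 mm

A_1 = 471.7 mm².
A_2 = 53.78 mm².
Equal strain + equilibrium ⇒ each member carries load in proportion to AE: A₁E₁ = 91980000 N, A₂E₂ = 11030000 N, ΣAE = 103000000 N.
δ = PL/ΣAE = 31400·829/103000000 = 0.2527 mm.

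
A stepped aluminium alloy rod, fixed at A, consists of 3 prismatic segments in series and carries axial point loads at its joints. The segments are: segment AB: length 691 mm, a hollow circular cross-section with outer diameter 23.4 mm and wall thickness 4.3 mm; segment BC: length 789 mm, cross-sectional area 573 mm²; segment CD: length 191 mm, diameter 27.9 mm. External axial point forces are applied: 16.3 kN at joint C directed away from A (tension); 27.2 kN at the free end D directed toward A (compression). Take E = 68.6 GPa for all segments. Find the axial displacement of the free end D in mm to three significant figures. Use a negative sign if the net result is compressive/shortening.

-0.768 mm

Internal axial forces (sectioning from the free end, tension +): N_CD = -27.2 kN, N_BC = -10.9 kN, N_AB = -10.9 kN.
A_AB = 258 mm².
A_CD = 611.4 mm².
δ_AB = -10900·691/(258·68600) = -0.4255 mm
δ_BC = -10900·789/(573·68600) = -0.2188 mm
δ_CD = -27200·191/(611.4·68600) = -0.1239 mm
δ = Σδ_i = -0.7682 mm.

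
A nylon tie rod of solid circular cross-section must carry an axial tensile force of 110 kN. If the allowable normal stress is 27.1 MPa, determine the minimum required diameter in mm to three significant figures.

Required area A ≥ P/σ_allow = 110000/27.1 = 4059 mm².
For a solid circular section, d ≥ √(4A/π) = 71.89 mm.

71.9 mm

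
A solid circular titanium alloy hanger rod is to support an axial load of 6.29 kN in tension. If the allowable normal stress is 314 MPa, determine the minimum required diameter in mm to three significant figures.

Required area A ≥ P/σ_allow = 6290/314 = 20.03 mm².
For a solid circular section, d ≥ √(4A/π) = 5.05 mm.

5.05 mm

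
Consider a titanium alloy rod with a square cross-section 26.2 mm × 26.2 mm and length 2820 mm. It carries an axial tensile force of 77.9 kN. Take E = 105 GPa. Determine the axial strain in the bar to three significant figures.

0.00108

A = 686.4 mm².
σ = N/A = 113.5 MPa; ε = σ/E = 113.5/105000 = 1.081e-03.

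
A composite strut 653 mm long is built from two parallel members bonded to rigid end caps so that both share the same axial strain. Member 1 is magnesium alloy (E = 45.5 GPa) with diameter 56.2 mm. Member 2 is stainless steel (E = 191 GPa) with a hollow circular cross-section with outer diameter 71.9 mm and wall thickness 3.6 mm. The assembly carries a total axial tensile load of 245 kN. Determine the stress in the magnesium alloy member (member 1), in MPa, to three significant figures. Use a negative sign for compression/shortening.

42.8 MPa

A_1 = 2481 mm².
A_2 = 772.5 mm².
Equal strain + equilibrium ⇒ each member carries load in proportion to AE: A₁E₁ = 112900000 N, A₂E₂ = 147500000 N, ΣAE = 260400000 N.
σ₁ = P·E₁/ΣAE = 245000·45500/260400000 = 42.81 MPa.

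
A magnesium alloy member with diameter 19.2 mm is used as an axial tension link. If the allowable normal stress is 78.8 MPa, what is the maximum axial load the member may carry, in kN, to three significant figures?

A = 289.5 mm².
P_max = σ_allow · A = 78.8 · 289.5 = 22810 N = 22.81 kN.

22.8 kN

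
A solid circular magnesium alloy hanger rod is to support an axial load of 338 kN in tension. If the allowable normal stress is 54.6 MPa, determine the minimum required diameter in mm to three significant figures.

88.8 mm

Required area A ≥ P/σ_allow = 338000/54.6 = 6190 mm².
For a solid circular section, d ≥ √(4A/π) = 88.78 mm.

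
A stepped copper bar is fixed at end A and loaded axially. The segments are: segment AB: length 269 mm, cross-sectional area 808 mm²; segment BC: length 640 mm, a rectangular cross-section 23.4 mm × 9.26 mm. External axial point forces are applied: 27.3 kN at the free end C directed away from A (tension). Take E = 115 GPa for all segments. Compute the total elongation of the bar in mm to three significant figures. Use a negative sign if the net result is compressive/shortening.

0.780 mm

Internal axial forces (sectioning from the free end, tension +): N_BC = 27.3 kN, N_AB = 27.3 kN.
A_BC = 216.7 mm².
δ_AB = 27300·269/(808·115000) = 0.07903 mm
δ_BC = 27300·640/(216.7·115000) = 0.7012 mm
δ = Σδ_i = 0.7802 mm.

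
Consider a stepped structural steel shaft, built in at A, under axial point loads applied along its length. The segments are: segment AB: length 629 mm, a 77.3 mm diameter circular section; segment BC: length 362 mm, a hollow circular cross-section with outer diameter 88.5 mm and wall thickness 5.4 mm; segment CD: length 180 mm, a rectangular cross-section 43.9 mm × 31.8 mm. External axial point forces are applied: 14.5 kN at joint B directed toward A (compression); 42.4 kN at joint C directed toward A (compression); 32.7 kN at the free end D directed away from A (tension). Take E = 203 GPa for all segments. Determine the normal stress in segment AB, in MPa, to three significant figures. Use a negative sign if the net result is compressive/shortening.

Internal axial forces (sectioning from the free end, tension +): N_CD = 32.7 kN, N_BC = -9.7 kN, N_AB = -24.2 kN.
A_AB = 4693 mm².
σ_AB = N_AB/A_AB = -24200/4693 = -5.157 MPa.

-5.16 MPa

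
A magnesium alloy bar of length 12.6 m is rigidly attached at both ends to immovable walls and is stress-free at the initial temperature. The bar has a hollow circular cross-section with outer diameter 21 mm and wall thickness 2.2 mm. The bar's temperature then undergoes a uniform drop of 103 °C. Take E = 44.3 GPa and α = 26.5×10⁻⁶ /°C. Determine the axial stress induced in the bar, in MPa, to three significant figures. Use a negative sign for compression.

Free thermal expansion αLΔT = 26.5e-6 · 12600 · -103 = -34.39 mm.
The walls impose strain ε = −(-34.39)/12600 = 2.7295e-03; σ = Eε = 44300 · 2.7295e-03 = 120.9 MPa.

121 MPa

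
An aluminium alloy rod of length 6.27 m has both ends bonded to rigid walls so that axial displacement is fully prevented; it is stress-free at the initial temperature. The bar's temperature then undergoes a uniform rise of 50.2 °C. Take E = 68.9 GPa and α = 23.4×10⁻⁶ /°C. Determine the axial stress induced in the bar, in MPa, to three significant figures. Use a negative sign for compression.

Free thermal expansion αLΔT = 23.4e-6 · 6270 · 50.2 = 7.365 mm.
The walls impose strain ε = −(7.365)/6270 = -1.1747e-03; σ = Eε = 68900 · -1.1747e-03 = -80.94 MPa.

-80.9 MPa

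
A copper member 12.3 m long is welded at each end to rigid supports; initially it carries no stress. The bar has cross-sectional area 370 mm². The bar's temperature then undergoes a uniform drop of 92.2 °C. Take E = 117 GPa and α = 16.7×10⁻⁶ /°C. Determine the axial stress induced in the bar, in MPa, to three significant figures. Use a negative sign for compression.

180 MPa

Free thermal expansion αLΔT = 16.7e-6 · 12300 · -92.2 = -18.94 mm.
The walls impose strain ε = −(-18.94)/12300 = 1.5397e-03; σ = Eε = 117000 · 1.5397e-03 = 180.1 MPa.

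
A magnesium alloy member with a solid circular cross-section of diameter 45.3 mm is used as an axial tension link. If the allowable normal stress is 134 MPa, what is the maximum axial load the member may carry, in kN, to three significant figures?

A = 1612 mm².
P_max = σ_allow · A = 134 · 1612 = 216000 N = 216 kN.

216 kN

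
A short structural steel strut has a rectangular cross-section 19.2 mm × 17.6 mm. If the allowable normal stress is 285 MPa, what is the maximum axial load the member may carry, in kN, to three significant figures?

A = 337.9 mm².
P_max = σ_allow · A = 285 · 337.9 = 96310 N = 96.31 kN.

96.3 kN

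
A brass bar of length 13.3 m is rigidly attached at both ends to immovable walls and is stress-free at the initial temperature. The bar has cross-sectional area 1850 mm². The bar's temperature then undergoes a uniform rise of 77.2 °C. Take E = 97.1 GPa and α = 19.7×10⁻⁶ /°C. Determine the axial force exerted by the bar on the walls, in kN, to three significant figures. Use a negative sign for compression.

Free thermal expansion αLΔT = 19.7e-6 · 13300 · 77.2 = 20.23 mm.
The walls impose strain ε = −(20.23)/13300 = -1.5208e-03; σ = Eε = 97100 · -1.5208e-03 = -147.7 MPa.
Wall reaction R = σ·A = -147.7·1850 = -273200 N = -273.2 kN.

-273 kN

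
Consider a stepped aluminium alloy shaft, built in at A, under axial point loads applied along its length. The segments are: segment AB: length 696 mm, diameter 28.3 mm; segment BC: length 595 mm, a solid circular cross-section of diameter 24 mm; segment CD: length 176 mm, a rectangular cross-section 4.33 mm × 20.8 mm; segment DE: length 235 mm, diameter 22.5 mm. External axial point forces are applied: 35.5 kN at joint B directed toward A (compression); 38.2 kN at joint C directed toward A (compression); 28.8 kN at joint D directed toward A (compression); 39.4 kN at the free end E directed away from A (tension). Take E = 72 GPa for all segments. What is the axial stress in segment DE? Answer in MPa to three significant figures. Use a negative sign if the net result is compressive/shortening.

99.1 MPa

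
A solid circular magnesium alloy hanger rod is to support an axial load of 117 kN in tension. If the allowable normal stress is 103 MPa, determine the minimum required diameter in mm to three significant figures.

38.0 mm

Required area A ≥ P/σ_allow = 117000/103 = 1136 mm².
For a solid circular section, d ≥ √(4A/π) = 38.03 mm.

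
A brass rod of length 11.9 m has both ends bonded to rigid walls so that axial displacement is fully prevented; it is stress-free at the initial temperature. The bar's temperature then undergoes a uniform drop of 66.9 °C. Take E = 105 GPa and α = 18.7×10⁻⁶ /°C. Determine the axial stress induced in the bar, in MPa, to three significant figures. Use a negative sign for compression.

Free thermal expansion αLΔT = 18.7e-6 · 11900 · -66.9 = -14.89 mm.
The walls impose strain ε = −(-14.89)/11900 = 1.2510e-03; σ = Eε = 105000 · 1.2510e-03 = 131.4 MPa.

131 MPa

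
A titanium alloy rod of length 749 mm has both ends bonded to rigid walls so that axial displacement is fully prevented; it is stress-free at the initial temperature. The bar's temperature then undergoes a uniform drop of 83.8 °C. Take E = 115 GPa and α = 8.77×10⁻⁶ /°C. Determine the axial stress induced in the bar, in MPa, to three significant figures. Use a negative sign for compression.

84.5 MPa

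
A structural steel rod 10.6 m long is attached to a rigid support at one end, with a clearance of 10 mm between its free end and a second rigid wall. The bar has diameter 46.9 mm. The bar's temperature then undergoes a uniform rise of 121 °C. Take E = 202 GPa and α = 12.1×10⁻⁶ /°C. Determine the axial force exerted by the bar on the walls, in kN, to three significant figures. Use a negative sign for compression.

Free thermal expansion αLΔT = 12.1e-6 · 10600 · 121 = 15.52 mm.
The walls engage after the gap closes; constrained expansion = 15.52 − 10 = 5.519 mm.
The walls impose strain ε = −(5.519)/10600 = -5.2070e-04; σ = Eε = 202000 · -5.2070e-04 = -105.2 MPa.
Wall reaction R = σ·A = -105.2·1728 = -181700 N = -181.7 kN.

-182 kN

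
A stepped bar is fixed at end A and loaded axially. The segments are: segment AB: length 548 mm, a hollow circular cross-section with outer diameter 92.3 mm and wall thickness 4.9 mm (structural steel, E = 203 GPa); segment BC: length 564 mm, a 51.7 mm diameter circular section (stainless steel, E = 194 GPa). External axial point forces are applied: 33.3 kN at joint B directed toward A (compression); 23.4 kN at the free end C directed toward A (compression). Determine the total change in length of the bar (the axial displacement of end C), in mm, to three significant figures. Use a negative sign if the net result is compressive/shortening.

-0.146 mm

Internal axial forces (sectioning from the free end, tension +): N_BC = -23.4 kN, N_AB = -56.7 kN.
A_AB = 1345 mm².
A_BC = 2099 mm².
δ_AB = -56700·548/(1345·203000) = -0.1138 mm
δ_BC = -23400·564/(2099·194000) = -0.03241 mm
δ = Σδ_i = -0.1462 mm.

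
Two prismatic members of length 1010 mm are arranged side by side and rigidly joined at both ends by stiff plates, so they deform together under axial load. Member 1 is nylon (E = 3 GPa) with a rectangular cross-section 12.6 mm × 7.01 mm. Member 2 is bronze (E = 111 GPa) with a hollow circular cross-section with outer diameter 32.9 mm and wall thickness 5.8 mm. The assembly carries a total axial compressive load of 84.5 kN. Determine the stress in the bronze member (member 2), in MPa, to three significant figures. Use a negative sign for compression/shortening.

-170 MPa

A_1 = 88.33 mm².
A_2 = 493.8 mm².
Equal strain + equilibrium ⇒ each member carries load in proportion to AE: A₁E₁ = 265000 N, A₂E₂ = 54810000 N, ΣAE = 55080000 N.
σ₂ = P·E₂/ΣAE = -84500·111000/55080000 = -170.3 MPa.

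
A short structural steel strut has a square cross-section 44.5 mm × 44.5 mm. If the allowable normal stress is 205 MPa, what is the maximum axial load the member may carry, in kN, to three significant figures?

A = 1980 mm².
P_max = σ_allow · A = 205 · 1980 = 406000 N = 406 kN.

406 kN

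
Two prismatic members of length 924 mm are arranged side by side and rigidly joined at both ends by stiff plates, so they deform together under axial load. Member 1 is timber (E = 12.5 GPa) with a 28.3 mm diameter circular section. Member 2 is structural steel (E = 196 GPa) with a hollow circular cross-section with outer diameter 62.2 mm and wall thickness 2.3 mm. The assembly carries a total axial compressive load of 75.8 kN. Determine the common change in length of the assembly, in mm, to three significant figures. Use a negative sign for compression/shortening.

-0.756 mm

A_1 = 629 mm².
A_2 = 432.8 mm².
Equal strain + equilibrium ⇒ each member carries load in proportion to AE: A₁E₁ = 7863000 N, A₂E₂ = 84830000 N, ΣAE = 92690000 N.
δ = PL/ΣAE = -75800·924/92690000 = -0.7556 mm.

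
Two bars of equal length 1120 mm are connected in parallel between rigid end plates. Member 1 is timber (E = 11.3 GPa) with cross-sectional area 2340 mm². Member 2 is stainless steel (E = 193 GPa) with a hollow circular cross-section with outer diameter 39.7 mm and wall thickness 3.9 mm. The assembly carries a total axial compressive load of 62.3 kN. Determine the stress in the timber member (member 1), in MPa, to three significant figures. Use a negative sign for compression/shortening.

-6.34 MPa

A_2 = 438.6 mm².
Equal strain + equilibrium ⇒ each member carries load in proportion to AE: A₁E₁ = 26440000 N, A₂E₂ = 84660000 N, ΣAE = 111100000 N.
σ₁ = P·E₁/ΣAE = -62300·11300/111100000 = -6.337 MPa.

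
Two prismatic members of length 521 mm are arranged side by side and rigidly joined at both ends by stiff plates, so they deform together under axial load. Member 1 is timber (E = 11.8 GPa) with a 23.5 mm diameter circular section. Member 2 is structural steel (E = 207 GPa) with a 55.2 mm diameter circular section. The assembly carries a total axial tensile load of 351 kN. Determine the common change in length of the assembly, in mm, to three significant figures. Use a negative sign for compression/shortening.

0.365 mm

A_1 = 433.7 mm².
A_2 = 2393 mm².
Equal strain + equilibrium ⇒ each member carries load in proportion to AE: A₁E₁ = 5118000 N, A₂E₂ = 495400000 N, ΣAE = 500500000 N.
δ = PL/ΣAE = 351000·521/500500000 = 0.3654 mm.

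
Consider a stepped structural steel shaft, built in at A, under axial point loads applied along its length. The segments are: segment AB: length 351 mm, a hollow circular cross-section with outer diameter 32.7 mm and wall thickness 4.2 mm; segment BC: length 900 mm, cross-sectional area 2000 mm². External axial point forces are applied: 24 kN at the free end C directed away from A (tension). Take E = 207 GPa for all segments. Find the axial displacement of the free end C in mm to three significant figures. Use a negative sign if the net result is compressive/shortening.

Internal axial forces (sectioning from the free end, tension +): N_BC = 24 kN, N_AB = 24 kN.
A_AB = 376 mm².
δ_AB = 24000·351/(376·207000) = 0.1082 mm
δ_BC = 24000·900/(2000·207000) = 0.05217 mm
δ = Σδ_i = 0.1604 mm.

0.160 mm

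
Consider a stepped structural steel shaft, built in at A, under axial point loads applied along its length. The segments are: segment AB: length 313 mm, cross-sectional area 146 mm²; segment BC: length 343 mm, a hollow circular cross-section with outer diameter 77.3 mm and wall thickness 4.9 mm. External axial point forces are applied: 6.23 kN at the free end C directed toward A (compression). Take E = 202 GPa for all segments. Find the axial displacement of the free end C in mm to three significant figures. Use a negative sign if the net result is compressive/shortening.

Internal axial forces (sectioning from the free end, tension +): N_BC = -6.23 kN, N_AB = -6.23 kN.
A_BC = 1115 mm².
δ_AB = -6230·313/(146·202000) = -0.06612 mm
δ_BC = -6230·343/(1115·202000) = -0.009492 mm
δ = Σδ_i = -0.07561 mm.

-0.0756 mm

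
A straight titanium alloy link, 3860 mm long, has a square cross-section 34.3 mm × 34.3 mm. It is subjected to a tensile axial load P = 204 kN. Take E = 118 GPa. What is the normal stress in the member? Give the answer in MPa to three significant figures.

A = 1176 mm².
σ = N/A = 204000/1176 = 173.4 MPa.

173 MPa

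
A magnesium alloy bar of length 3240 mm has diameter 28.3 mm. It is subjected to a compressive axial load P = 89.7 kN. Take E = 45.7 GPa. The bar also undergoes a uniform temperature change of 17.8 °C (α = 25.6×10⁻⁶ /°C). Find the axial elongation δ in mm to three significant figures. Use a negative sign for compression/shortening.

A = 629 mm².
δ_mech = NL/(AE) = -89700·3240/(629·45700) = -10.11 mm.
δ_thermal = αLΔT = 25.6e-6·3240·17.8 = 1.476 mm.
δ = δ_mech + δ_thermal = -8.634 mm.

-8.63 mm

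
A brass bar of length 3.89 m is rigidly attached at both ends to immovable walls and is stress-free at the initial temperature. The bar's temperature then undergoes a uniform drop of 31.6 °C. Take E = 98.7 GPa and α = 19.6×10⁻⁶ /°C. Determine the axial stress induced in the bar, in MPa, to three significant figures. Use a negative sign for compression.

Free thermal expansion αLΔT = 19.6e-6 · 3890 · -31.6 = -2.409 mm.
The walls impose strain ε = −(-2.409)/3890 = 6.1936e-04; σ = Eε = 98700 · 6.1936e-04 = 61.13 MPa.

61.1 MPa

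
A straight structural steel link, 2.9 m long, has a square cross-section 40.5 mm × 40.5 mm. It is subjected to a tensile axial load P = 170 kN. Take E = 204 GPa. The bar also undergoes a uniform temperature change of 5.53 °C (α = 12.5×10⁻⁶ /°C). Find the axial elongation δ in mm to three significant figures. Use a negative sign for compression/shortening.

A = 1640 mm².
δ_mech = NL/(AE) = 170000·2900/(1640·204000) = 1.473 mm.
δ_thermal = αLΔT = 12.5e-6·2900·5.53 = 0.2005 mm.
δ = δ_mech + δ_thermal = 1.674 mm.

1.67 mm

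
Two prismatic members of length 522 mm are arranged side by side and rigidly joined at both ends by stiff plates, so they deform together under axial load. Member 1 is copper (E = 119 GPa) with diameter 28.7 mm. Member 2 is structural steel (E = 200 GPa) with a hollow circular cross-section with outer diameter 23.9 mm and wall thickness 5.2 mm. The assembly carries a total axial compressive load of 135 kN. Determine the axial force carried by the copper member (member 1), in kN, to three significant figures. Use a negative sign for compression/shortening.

A_1 = 646.9 mm².
A_2 = 305.5 mm².
Equal strain + equilibrium ⇒ each member carries load in proportion to AE: A₁E₁ = 76980000 N, A₂E₂ = 61100000 N, ΣAE = 138100000 N.
F₁ = P·A₁E₁/ΣAE = -135000·76980000/138100000 = -75270 N.

-75.3 kN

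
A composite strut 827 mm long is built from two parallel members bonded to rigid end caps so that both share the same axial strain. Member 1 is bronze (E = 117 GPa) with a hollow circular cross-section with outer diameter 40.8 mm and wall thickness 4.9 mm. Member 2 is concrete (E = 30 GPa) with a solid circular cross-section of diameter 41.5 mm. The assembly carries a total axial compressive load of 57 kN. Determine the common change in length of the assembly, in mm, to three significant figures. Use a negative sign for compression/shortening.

A_1 = 552.6 mm².
A_2 = 1353 mm².
Equal strain + equilibrium ⇒ each member carries load in proportion to AE: A₁E₁ = 64660000 N, A₂E₂ = 40580000 N, ΣAE = 105200000 N.
δ = PL/ΣAE = -57000·827/105200000 = -0.4479 mm.

-0.448 mm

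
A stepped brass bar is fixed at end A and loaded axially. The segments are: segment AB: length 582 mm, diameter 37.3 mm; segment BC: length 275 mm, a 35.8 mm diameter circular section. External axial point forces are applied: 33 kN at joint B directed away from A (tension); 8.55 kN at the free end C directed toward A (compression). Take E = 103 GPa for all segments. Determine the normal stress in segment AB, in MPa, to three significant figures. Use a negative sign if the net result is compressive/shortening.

22.4 MPa

Internal axial forces (sectioning from the free end, tension +): N_BC = -8.55 kN, N_AB = 24.45 kN.
A_AB = 1093 mm².
σ_AB = N_AB/A_AB = 24450/1093 = 22.38 MPa.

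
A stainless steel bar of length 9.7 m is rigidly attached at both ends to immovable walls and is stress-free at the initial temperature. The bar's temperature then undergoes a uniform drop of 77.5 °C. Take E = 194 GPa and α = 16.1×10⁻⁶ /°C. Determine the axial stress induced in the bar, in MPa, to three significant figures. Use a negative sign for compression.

242 MPa

Free thermal expansion αLΔT = 16.1e-6 · 9700 · -77.5 = -12.1 mm.
The walls impose strain ε = −(-12.1)/9700 = 1.2478e-03; σ = Eε = 194000 · 1.2478e-03 = 242.1 MPa.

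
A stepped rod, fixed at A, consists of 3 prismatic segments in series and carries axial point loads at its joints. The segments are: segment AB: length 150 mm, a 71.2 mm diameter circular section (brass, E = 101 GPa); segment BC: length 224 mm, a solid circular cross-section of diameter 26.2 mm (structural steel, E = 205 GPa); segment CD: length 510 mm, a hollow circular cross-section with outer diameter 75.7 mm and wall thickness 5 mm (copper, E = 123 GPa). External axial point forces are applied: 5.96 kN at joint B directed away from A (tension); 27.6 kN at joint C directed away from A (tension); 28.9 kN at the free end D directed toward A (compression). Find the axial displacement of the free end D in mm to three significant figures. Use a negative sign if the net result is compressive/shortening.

-0.109 mm

Internal axial forces (sectioning from the free end, tension +): N_CD = -28.9 kN, N_BC = -1.3 kN, N_AB = 4.66 kN.
A_AB = 3982 mm².
A_BC = 539.1 mm².
A_CD = 1111 mm².
δ_AB = 4660·150/(3982·101000) = 0.001738 mm
δ_BC = -1300·224/(539.1·205000) = -0.002635 mm
δ_CD = -28900·510/(1111·123000) = -0.1079 mm
δ = Σδ_i = -0.1088 mm.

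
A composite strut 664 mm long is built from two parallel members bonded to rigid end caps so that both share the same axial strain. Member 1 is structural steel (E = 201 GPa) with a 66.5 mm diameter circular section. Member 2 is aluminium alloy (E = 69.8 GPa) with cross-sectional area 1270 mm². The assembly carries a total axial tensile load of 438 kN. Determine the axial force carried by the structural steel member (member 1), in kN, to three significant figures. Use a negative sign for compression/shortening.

389 kN

A_1 = 3473 mm².
Equal strain + equilibrium ⇒ each member carries load in proportion to AE: A₁E₁ = 698100000 N, A₂E₂ = 88650000 N, ΣAE = 786800000 N.
F₁ = P·A₁E₁/ΣAE = 438000·698100000/786800000 = 388600 N.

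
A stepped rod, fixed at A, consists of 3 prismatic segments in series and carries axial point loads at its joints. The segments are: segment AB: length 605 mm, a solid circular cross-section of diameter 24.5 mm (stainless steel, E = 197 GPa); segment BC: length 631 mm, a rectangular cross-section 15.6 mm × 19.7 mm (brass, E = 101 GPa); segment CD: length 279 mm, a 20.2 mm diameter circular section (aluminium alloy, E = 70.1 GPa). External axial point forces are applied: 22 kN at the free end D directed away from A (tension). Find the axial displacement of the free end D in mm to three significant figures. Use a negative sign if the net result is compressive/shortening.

Internal axial forces (sectioning from the free end, tension +): N_CD = 22 kN, N_BC = 22 kN, N_AB = 22 kN.
A_AB = 471.4 mm².
A_BC = 307.3 mm².
A_CD = 320.5 mm².
δ_AB = 22000·605/(471.4·197000) = 0.1433 mm
δ_BC = 22000·631/(307.3·101000) = 0.4472 mm
δ_CD = 22000·279/(320.5·70100) = 0.2732 mm
δ = Σδ_i = 0.8638 mm.

0.864 mm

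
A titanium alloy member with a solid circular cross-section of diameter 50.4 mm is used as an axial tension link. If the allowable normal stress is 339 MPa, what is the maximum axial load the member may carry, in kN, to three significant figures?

676 kN

A = 1995 mm².
P_max = σ_allow · A = 339 · 1995 = 676300 N = 676.3 kN.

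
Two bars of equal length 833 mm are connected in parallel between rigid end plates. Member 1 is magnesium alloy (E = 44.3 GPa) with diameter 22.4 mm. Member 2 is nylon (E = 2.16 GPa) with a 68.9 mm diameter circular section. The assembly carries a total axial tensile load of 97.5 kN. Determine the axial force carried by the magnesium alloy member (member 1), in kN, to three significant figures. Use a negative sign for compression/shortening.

A_1 = 394.1 mm².
A_2 = 3728 mm².
Equal strain + equilibrium ⇒ each member carries load in proportion to AE: A₁E₁ = 17460000 N, A₂E₂ = 8053000 N, ΣAE = 25510000 N.
F₁ = P·A₁E₁/ΣAE = 97500·17460000/25510000 = 66720 N.

66.7 kN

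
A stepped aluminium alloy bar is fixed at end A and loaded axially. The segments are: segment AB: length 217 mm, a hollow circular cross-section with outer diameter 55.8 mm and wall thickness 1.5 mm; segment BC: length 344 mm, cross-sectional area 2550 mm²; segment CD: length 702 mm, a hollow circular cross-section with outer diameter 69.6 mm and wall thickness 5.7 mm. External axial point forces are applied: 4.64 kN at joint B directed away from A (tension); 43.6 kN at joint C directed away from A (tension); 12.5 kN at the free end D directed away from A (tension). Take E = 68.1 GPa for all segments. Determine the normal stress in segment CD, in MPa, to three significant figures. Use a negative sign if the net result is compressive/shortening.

10.9 MPa

Internal axial forces (sectioning from the free end, tension +): N_CD = 12.5 kN, N_BC = 56.1 kN, N_AB = 60.74 kN.
A_CD = 1144 mm².
σ_CD = N_CD/A_CD = 12500/1144 = 10.92 MPa.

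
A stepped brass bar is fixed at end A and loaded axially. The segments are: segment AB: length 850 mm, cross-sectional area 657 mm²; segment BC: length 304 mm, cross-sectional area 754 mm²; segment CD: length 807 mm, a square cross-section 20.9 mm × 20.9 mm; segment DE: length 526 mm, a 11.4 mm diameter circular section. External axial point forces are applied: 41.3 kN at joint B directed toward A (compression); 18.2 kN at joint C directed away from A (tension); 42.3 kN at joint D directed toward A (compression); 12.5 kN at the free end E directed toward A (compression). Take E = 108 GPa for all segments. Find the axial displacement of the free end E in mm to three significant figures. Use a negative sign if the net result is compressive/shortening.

Internal axial forces (sectioning from the free end, tension +): N_DE = -12.5 kN, N_CD = -54.8 kN, N_BC = -36.6 kN, N_AB = -77.9 kN.
A_CD = 436.8 mm².
A_DE = 102.1 mm².
δ_AB = -77900·850/(657·108000) = -0.9332 mm
δ_BC = -36600·304/(754·108000) = -0.1366 mm
δ_CD = -54800·807/(436.8·108000) = -0.9374 mm
δ_DE = -12500·526/(102.1·108000) = -0.5964 mm
δ = Σδ_i = -2.604 mm.

-2.60 mm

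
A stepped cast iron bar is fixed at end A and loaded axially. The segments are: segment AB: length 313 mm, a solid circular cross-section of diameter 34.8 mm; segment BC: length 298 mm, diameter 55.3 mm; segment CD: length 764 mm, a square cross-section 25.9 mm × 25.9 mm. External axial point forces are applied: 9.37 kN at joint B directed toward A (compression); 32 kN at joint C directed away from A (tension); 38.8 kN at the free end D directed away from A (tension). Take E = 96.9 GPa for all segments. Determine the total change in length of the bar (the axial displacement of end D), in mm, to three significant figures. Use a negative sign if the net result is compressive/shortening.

Internal axial forces (sectioning from the free end, tension +): N_CD = 38.8 kN, N_BC = 70.8 kN, N_AB = 61.43 kN.
A_AB = 951.1 mm².
A_BC = 2402 mm².
A_CD = 670.8 mm².
δ_AB = 61430·313/(951.1·96900) = 0.2086 mm
δ_BC = 70800·298/(2402·96900) = 0.09065 mm
δ_CD = 38800·764/(670.8·96900) = 0.456 mm
δ = Σδ_i = 0.7553 mm.

0.755 mm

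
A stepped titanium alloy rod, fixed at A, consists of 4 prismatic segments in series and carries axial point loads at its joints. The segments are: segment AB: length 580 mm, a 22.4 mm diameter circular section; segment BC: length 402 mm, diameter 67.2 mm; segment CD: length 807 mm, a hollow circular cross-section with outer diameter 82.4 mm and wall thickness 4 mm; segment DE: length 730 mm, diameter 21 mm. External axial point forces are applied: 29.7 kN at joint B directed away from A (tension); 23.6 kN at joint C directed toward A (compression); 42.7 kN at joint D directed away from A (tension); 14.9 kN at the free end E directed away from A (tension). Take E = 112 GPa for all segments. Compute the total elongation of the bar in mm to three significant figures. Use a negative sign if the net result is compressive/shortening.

1.57 mm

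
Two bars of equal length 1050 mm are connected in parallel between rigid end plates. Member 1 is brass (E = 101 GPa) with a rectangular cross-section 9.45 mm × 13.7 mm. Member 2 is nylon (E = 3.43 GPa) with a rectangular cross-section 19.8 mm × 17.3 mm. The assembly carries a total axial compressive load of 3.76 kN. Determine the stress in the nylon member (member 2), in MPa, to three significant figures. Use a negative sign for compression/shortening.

A_1 = 129.5 mm².
A_2 = 342.5 mm².
Equal strain + equilibrium ⇒ each member carries load in proportion to AE: A₁E₁ = 13080000 N, A₂E₂ = 1175000 N, ΣAE = 14250000 N.
σ₂ = P·E₂/ΣAE = -3760·3430/14250000 = -0.905 MPa.

-0.905 MPa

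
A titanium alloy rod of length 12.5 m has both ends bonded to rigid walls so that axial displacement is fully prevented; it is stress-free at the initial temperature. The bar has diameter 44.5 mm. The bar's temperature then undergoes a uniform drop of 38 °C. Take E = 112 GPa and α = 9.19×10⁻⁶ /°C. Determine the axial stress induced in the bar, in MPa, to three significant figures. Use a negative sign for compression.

39.1 MPa

Free thermal expansion αLΔT = 9.19e-6 · 12500 · -38 = -4.365 mm.
The walls impose strain ε = −(-4.365)/12500 = 3.4922e-04; σ = Eε = 112000 · 3.4922e-04 = 39.11 MPa.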